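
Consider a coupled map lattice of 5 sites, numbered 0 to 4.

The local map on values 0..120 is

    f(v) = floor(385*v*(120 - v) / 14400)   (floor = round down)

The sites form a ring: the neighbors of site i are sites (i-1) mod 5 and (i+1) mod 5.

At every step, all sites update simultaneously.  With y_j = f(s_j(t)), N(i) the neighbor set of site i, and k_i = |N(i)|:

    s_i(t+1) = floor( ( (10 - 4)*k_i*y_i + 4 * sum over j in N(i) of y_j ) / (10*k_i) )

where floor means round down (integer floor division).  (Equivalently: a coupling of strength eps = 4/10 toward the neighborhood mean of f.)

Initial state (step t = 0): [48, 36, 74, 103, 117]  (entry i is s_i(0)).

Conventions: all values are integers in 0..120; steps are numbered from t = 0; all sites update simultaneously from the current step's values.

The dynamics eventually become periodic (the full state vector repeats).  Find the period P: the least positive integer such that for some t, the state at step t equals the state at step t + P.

Simulating step by step:
t=0: [48, 36, 74, 103, 117]
t=1: [73, 84, 79, 47, 33]
t=2: [85, 83, 85, 87, 82]
t=3: [80, 80, 79, 78, 80]
t=4: [85, 85, 86, 86, 85]
t=5: [79, 78, 78, 78, 78]
t=6: [86, 86, 87, 87, 86]
t=7: [78, 77, 76, 76, 77]
t=8: [87, 88, 88, 88, 88]
t=9: [75, 75, 75, 75, 75]
t=10: [90, 90, 90, 90, 90]
t=11: [72, 72, 72, 72, 72]
t=12: [92, 92, 92, 92, 92]
t=13: [68, 68, 68, 68, 68]
t=14: [94, 94, 94, 94, 94]
t=15: [65, 65, 65, 65, 65]
t=16: [95, 95, 95, 95, 95]
t=17: [63, 63, 63, 63, 63]
t=18: [96, 96, 96, 96, 96]
t=19: [61, 61, 61, 61, 61]
t=20: [96, 96, 96, 96, 96]

Answer: 2
Key observation: The state at step 18, [96, 96, 96, 96, 96], reappears at step 20 — and no state repeats earlier — so the cycle the system enters has period 2.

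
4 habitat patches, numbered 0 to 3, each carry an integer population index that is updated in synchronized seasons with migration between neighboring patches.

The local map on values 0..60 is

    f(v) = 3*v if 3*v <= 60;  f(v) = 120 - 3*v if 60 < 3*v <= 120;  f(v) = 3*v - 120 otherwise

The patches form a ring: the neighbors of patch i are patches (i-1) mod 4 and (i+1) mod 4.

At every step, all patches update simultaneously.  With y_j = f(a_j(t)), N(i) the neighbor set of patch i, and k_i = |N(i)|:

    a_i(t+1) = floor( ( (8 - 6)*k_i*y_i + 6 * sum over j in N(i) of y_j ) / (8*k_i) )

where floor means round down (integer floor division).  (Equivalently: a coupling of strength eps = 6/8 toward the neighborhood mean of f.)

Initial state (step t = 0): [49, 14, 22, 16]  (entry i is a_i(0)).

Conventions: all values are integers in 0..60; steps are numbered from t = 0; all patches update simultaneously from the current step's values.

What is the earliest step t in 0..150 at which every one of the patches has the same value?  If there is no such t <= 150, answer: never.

Answer: 12
Key observation: Synchronization is absorbing here: once all patches are equal they stay equal, and step 12 is the first all-equal step.

Derivation:
t=0: [49, 14, 22, 16]  (not all equal)
t=1: [40, 40, 47, 42]  (not all equal)
t=2: [2, 7, 7, 9]  (not all equal)
t=3: [19, 15, 23, 16]  (not all equal)
t=4: [49, 51, 47, 52]  (not all equal)
t=5: [32, 26, 31, 27]  (not all equal)
t=6: [36, 29, 37, 28]  (not all equal)
t=7: [28, 16, 28, 16]  (not all equal)
t=8: [45, 39, 45, 39]  (not all equal)
t=9: [6, 12, 6, 12]  (not all equal)
t=10: [31, 22, 31, 22]  (not all equal)
t=11: [47, 33, 47, 33]  (not all equal)
t=12: [21, 21, 21, 21]  (all equal)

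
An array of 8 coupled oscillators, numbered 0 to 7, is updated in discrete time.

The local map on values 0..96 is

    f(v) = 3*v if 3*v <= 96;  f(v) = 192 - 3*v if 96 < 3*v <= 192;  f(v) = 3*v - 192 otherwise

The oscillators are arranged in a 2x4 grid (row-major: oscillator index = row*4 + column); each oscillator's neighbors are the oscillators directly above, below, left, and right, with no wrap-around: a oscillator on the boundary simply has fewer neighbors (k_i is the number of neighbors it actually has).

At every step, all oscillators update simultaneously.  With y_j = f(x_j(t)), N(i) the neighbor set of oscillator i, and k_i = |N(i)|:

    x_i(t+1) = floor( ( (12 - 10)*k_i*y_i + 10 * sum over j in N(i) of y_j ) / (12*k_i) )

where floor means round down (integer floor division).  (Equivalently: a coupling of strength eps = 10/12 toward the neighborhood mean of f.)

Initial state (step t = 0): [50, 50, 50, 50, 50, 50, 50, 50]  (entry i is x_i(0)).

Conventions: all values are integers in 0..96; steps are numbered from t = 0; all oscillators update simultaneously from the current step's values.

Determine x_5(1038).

Answer: x_5(1038) = 30
Key observation: The state at step 1, [42, 42, 42, 42, 42, 42, 42, 42], reappears at step 9: the system is in a cycle of period 8 from step 1 on.  Therefore the state at step 1038 equals the state at step 1 + ((1038 - 1) mod 8) = 6, which is [30, 30, 30, 30, 30, 30, 30, 30].

Derivation:
t=0: [50, 50, 50, 50, 50, 50, 50, 50]
t=1: [42, 42, 42, 42, 42, 42, 42, 42]
t=2: [66, 66, 66, 66, 66, 66, 66, 66]
t=3: [6, 6, 6, 6, 6, 6, 6, 6]
t=4: [18, 18, 18, 18, 18, 18, 18, 18]
t=5: [54, 54, 54, 54, 54, 54, 54, 54]
t=6: [30, 30, 30, 30, 30, 30, 30, 30]
t=7: [90, 90, 90, 90, 90, 90, 90, 90]
t=8: [78, 78, 78, 78, 78, 78, 78, 78]
t=9: [42, 42, 42, 42, 42, 42, 42, 42]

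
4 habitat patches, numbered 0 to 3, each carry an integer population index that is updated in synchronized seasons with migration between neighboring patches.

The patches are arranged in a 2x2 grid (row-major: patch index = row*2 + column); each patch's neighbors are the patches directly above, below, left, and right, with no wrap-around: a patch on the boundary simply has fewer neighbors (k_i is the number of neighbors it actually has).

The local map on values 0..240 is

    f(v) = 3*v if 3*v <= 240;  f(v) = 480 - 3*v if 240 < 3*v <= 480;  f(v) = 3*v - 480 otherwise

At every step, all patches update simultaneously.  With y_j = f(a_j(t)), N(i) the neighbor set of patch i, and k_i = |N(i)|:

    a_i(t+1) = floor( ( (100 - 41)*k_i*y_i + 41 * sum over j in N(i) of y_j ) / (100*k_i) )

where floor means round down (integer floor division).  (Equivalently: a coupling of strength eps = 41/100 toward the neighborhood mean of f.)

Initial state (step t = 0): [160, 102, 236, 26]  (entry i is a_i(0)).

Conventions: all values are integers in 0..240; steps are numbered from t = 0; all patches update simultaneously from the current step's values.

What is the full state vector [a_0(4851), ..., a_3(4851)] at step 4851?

Answer: [135, 135, 135, 135]
Key observation: The state at step 10, [45, 45, 45, 45], reappears at step 18: the system is in a cycle of period 8 from step 10 on.  Therefore the state at step 4851 equals the state at step 10 + ((4851 - 10) mod 8) = 11, which is [135, 135, 135, 135].

Derivation:
t=0: [160, 102, 236, 26]
t=1: [82, 118, 150, 128]
t=2: [170, 141, 85, 88]
t=3: [75, 84, 183, 185]
t=4: [193, 196, 102, 105]
t=5: [116, 117, 156, 155]
t=6: [106, 106, 37, 37]
t=7: [151, 151, 121, 121]
t=8: [45, 45, 98, 98]
t=9: [145, 145, 175, 175]
t=10: [45, 45, 45, 45]
t=11: [135, 135, 135, 135]
t=12: [75, 75, 75, 75]
t=13: [225, 225, 225, 225]
t=14: [195, 195, 195, 195]
t=15: [105, 105, 105, 105]
t=16: [165, 165, 165, 165]
t=17: [15, 15, 15, 15]
t=18: [45, 45, 45, 45]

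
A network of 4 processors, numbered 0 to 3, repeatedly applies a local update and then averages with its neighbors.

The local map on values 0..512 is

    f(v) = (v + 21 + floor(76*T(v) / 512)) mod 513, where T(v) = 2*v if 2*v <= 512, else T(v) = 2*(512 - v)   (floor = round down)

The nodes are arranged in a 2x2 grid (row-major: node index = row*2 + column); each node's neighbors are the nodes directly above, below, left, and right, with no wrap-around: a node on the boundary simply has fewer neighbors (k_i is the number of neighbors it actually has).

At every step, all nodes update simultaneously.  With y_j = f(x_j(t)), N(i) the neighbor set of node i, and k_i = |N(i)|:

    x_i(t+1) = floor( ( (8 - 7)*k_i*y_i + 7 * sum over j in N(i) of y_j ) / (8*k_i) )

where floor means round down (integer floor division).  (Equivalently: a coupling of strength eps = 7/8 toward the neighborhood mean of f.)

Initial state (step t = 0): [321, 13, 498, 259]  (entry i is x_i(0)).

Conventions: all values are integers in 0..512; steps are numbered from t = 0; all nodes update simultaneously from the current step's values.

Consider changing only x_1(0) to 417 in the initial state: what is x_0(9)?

Answer: x_0(9) = 492
Key observation: This trace re-runs the system from the modified initial state.

Derivation:
t=0: [321, 417, 498, 259]
t=1: [258, 387, 330, 252]
t=2: [416, 362, 357, 415]
t=3: [430, 459, 459, 430]
t=4: [492, 477, 477, 492]
t=5: [445, 67, 67, 445]
t=6: [154, 437, 437, 154]
t=7: [447, 252, 252, 447]
t=8: [364, 469, 469, 364]
t=9: [492, 437, 437, 492]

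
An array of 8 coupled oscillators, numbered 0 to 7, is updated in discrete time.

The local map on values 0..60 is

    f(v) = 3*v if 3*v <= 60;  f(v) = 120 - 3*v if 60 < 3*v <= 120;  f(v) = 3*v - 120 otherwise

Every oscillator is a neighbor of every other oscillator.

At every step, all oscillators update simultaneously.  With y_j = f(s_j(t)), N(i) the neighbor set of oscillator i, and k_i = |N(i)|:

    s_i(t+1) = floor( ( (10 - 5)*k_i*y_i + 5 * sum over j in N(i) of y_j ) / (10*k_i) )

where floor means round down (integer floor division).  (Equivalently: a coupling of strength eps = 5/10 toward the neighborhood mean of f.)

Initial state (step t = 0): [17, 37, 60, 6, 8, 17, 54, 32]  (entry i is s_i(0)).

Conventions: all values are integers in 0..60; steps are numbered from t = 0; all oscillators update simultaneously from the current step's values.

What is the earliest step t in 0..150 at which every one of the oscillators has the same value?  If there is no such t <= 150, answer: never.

Answer: never
Key observation: The state at step 17 reappears at step 21 — the system is in a cycle of period 4 from step 17 on.  No step 0..21 is synchronized, and the cycle repeats forever, so no step up to 150 (or ever) has all oscillators equal.

Derivation:
t=0: [17, 37, 60, 6, 8, 17, 54, 32]  (not all equal)
t=1: [41, 23, 45, 27, 30, 41, 37, 30]  (not all equal)
t=2: [14, 34, 19, 29, 25, 14, 16, 25]  (not all equal)
t=3: [41, 31, 48, 37, 42, 41, 44, 42]  (not all equal)
t=4: [7, 18, 16, 10, 9, 7, 11, 9]  (not all equal)
t=5: [27, 41, 39, 31, 30, 27, 32, 30]  (not all equal)
t=6: [30, 15, 15, 25, 26, 30, 24, 26]  (not all equal)
t=7: [36, 42, 42, 42, 41, 36, 43, 41]  (not all equal)
t=8: [9, 6, 6, 6, 5, 9, 7, 5]  (not all equal)
t=9: [22, 19, 19, 19, 17, 22, 20, 17]  (not all equal)
t=10: [54, 55, 55, 55, 53, 54, 57, 53]  (not all equal)
t=11: [42, 44, 44, 44, 41, 42, 46, 41]  (not all equal)
t=12: [7, 10, 10, 10, 6, 7, 12, 6]  (not all equal)
t=13: [23, 27, 27, 27, 22, 23, 30, 22]  (not all equal)
t=14: [47, 42, 42, 42, 48, 47, 38, 48]  (not all equal)
t=15: [17, 10, 10, 10, 18, 17, 10, 18]  (not all equal)
t=16: [45, 36, 36, 36, 46, 45, 36, 46]  (not all equal)
t=17: [14, 13, 13, 13, 15, 14, 13, 15]  (not all equal)
t=18: [41, 40, 40, 40, 42, 41, 40, 42]  (not all equal)
t=19: [2, 1, 1, 1, 3, 2, 1, 3]  (not all equal)
t=20: [5, 4, 4, 4, 6, 5, 4, 6]  (not all equal)
t=21: [14, 13, 13, 13, 15, 14, 13, 15]  (not all equal)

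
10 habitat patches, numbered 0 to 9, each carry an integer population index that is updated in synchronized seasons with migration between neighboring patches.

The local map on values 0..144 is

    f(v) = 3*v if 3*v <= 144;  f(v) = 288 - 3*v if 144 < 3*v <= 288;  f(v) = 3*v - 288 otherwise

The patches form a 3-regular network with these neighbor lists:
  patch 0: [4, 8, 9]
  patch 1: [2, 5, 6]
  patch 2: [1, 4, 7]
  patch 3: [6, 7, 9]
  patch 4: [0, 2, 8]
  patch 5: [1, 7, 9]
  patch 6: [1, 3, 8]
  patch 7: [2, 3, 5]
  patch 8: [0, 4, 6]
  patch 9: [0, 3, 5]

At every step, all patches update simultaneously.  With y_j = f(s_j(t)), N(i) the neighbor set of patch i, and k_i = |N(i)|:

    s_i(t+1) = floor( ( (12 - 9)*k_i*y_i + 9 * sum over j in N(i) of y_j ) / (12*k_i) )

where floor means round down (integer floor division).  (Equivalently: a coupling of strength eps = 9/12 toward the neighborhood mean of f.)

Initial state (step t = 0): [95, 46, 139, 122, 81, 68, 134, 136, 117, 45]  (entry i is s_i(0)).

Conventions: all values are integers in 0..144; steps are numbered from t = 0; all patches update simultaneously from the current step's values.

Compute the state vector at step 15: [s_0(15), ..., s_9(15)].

Simulating step by step:
t=0: [95, 46, 139, 122, 81, 68, 134, 136, 117, 45]
t=1: [61, 116, 108, 111, 60, 119, 98, 102, 56, 75]
t=2: [99, 42, 55, 33, 92, 52, 57, 42, 84, 70]
t=3: [33, 124, 96, 105, 45, 115, 94, 120, 43, 79]
t=4: [103, 36, 72, 39, 90, 66, 61, 39, 92, 58]
t=5: [41, 93, 78, 113, 30, 107, 85, 99, 39, 85]
t=6: [90, 32, 40, 31, 96, 21, 52, 36, 90, 60]
t=7: [36, 102, 81, 110, 39, 93, 84, 96, 42, 70]
t=8: [107, 27, 45, 39, 99, 26, 55, 24, 96, 59]
t=9: [38, 104, 74, 105, 44, 85, 80, 100, 41, 84]
t=10: [101, 42, 58, 30, 108, 26, 55, 34, 104, 52]
t=11: [51, 110, 94, 111, 47, 109, 90, 96, 49, 78]
t=12: [117, 26, 47, 29, 105, 33, 61, 22, 108, 68]
t=13: [52, 105, 78, 85, 66, 81, 76, 98, 57, 83]
t=14: [94, 46, 44, 34, 98, 29, 59, 34, 99, 62]
t=15: [30, 117, 94, 104, 38, 107, 90, 105, 33, 74]

Answer: [30, 117, 94, 104, 38, 107, 90, 105, 33, 74]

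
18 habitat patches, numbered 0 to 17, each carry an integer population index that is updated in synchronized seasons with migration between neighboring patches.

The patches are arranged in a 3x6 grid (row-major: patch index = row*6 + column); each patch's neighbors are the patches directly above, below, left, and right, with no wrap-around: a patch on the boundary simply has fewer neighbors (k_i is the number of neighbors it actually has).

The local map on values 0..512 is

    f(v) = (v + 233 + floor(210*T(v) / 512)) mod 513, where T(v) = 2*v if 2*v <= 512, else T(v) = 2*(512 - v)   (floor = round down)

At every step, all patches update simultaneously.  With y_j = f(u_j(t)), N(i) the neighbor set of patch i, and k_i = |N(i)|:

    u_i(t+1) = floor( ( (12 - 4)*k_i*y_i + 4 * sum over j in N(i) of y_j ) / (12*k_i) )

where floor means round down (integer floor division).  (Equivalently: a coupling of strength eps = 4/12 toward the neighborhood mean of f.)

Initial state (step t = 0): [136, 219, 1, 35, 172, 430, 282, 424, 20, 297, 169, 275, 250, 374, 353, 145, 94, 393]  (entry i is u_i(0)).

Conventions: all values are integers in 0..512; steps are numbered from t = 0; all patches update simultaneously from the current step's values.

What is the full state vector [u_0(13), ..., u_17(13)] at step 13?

Simulating step by step:
t=0: [136, 219, 1, 35, 172, 430, 282, 424, 20, 297, 169, 275, 250, 374, 353, 145, 94, 393]
t=1: [371, 182, 231, 248, 82, 181, 223, 209, 249, 219, 86, 176, 182, 204, 243, 419, 350, 238]
t=2: [166, 83, 137, 185, 322, 103, 123, 103, 158, 157, 321, 92, 70, 95, 161, 196, 218, 142]
t=3: [154, 358, 371, 113, 206, 379, 393, 384, 81, 31, 191, 389, 383, 358, 62, 65, 162, 413]
t=4: [69, 182, 250, 357, 141, 189, 186, 222, 340, 295, 95, 193, 207, 220, 333, 306, 79, 179]
t=5: [256, 107, 167, 231, 400, 136, 102, 118, 191, 212, 364, 104, 93, 126, 189, 214, 322, 104]
t=6: [264, 357, 85, 131, 232, 425, 393, 412, 97, 113, 214, 404, 414, 409, 113, 113, 213, 384]
t=7: [193, 223, 378, 421, 183, 203, 208, 229, 395, 410, 147, 200, 213, 238, 409, 401, 155, 192]
t=8: [84, 129, 199, 195, 124, 82, 100, 139, 204, 236, 362, 129, 113, 152, 205, 188, 88, 60]
t=9: [403, 417, 124, 125, 378, 408, 422, 447, 128, 135, 258, 414, 446, 452, 135, 111, 329, 371]
t=10: [212, 241, 432, 433, 233, 212, 215, 239, 446, 447, 215, 209, 219, 249, 443, 418, 224, 206]
t=11: [114, 158, 210, 209, 144, 110, 116, 158, 214, 210, 123, 101, 126, 170, 213, 206, 131, 100]
t=12: [368, 65, 92, 144, 439, 440, 397, 53, 99, 131, 427, 422, 386, 83, 97, 138, 421, 424]
t=13: [231, 337, 406, 451, 248, 218, 223, 332, 409, 448, 237, 215, 238, 361, 415, 444, 245, 215]

Answer: [231, 337, 406, 451, 248, 218, 223, 332, 409, 448, 237, 215, 238, 361, 415, 444, 245, 215]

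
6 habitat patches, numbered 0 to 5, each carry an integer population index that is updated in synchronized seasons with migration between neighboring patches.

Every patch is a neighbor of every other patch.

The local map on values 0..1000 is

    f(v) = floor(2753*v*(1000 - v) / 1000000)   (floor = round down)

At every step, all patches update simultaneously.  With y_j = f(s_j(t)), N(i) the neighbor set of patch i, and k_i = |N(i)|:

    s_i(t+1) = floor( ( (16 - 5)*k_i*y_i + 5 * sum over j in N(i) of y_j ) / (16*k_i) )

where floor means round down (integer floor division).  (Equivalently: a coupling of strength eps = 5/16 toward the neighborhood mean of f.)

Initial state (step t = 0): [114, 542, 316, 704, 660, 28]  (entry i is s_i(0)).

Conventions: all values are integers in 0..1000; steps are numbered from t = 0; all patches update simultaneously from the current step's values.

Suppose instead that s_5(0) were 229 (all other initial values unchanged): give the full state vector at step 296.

Answer: [638, 638, 638, 638, 638, 638]
Key observation: The state at step 12, [638, 638, 638, 638, 638, 638], reappears at step 14: the system is in a cycle of period 2 from step 12 on.  Therefore the state at step 296 equals the state at step 12 + ((296 - 12) mod 2) = 12, which is [638, 638, 638, 638, 638, 638].

Derivation:
t=0: [114, 542, 316, 704, 660, 229]
t=1: [375, 628, 573, 560, 587, 505]
t=2: [652, 651, 670, 673, 666, 679]
t=3: [619, 620, 609, 607, 612, 604]
t=4: [650, 649, 654, 654, 653, 656]
t=5: [625, 625, 622, 622, 623, 621]
t=6: [645, 645, 646, 646, 646, 646]
t=7: [629, 629, 629, 629, 629, 629]
t=8: [642, 642, 642, 642, 642, 642]
t=9: [632, 632, 632, 632, 632, 632]
t=10: [640, 640, 640, 640, 640, 640]
t=11: [634, 634, 634, 634, 634, 634]
t=12: [638, 638, 638, 638, 638, 638]
t=13: [635, 635, 635, 635, 635, 635]
t=14: [638, 638, 638, 638, 638, 638]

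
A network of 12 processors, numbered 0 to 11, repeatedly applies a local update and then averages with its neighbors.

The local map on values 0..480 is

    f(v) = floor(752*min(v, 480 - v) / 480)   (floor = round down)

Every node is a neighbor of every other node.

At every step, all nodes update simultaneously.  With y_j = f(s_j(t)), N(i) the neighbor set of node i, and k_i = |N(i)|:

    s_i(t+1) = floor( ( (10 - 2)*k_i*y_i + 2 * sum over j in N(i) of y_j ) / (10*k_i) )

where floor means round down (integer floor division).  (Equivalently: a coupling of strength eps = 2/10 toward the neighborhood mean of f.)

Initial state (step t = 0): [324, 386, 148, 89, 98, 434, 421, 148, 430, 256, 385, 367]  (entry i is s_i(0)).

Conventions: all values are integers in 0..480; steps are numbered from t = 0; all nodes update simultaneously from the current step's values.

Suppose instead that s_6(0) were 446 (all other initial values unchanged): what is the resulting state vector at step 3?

Answer: [250, 356, 264, 347, 354, 269, 246, 264, 275, 334, 358, 326]
Key observation: This trace re-runs the system from the modified initial state.

Derivation:
t=0: [324, 386, 148, 89, 98, 434, 446, 148, 430, 256, 385, 367]
t=1: [227, 151, 217, 145, 156, 93, 78, 217, 97, 310, 152, 175]
t=2: [330, 237, 318, 230, 244, 166, 148, 318, 171, 261, 239, 267]
t=3: [250, 356, 264, 347, 354, 269, 246, 264, 275, 334, 358, 326]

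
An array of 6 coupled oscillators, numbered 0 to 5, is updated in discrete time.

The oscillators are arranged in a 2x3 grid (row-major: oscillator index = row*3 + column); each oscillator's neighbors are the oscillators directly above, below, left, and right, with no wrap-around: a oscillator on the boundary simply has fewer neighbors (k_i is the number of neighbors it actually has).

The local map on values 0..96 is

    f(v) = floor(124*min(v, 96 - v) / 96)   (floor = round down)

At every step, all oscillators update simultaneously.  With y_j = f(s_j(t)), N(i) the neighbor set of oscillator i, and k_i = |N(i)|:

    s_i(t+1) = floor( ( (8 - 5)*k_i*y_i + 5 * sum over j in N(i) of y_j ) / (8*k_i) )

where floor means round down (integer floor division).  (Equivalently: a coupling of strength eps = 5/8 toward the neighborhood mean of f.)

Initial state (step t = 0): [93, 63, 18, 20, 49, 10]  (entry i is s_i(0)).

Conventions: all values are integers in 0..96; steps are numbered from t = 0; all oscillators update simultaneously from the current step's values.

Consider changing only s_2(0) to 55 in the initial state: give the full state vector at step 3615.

Simulating step by step:
t=0: [93, 63, 55, 20, 49, 10]
t=1: [22, 39, 36, 29, 38, 39]
t=2: [37, 44, 48, 37, 46, 48]
t=3: [49, 56, 60, 50, 56, 61]
t=4: [56, 51, 47, 56, 51, 47]
t=5: [53, 56, 59, 53, 56, 59]
t=6: [53, 51, 48, 53, 51, 48]
t=7: [55, 58, 60, 55, 58, 60]
t=8: [51, 49, 46, 51, 49, 46]
t=9: [58, 59, 59, 58, 59, 59]
t=10: [48, 47, 47, 48, 47, 47]
t=11: [61, 60, 60, 61, 60, 60]
t=12: [45, 45, 46, 45, 45, 46]
t=13: [58, 58, 58, 58, 58, 58]
t=14: [49, 49, 49, 49, 49, 49]
t=15: [60, 60, 60, 60, 60, 60]
t=16: [46, 46, 46, 46, 46, 46]
t=17: [59, 59, 59, 59, 59, 59]
t=18: [47, 47, 47, 47, 47, 47]
t=19: [60, 60, 60, 60, 60, 60]

Answer: [60, 60, 60, 60, 60, 60]
Key observation: The state at step 15, [60, 60, 60, 60, 60, 60], reappears at step 19: the system is in a cycle of period 4 from step 15 on.  Therefore the state at step 3615 equals the state at step 15 + ((3615 - 15) mod 4) = 15, which is [60, 60, 60, 60, 60, 60].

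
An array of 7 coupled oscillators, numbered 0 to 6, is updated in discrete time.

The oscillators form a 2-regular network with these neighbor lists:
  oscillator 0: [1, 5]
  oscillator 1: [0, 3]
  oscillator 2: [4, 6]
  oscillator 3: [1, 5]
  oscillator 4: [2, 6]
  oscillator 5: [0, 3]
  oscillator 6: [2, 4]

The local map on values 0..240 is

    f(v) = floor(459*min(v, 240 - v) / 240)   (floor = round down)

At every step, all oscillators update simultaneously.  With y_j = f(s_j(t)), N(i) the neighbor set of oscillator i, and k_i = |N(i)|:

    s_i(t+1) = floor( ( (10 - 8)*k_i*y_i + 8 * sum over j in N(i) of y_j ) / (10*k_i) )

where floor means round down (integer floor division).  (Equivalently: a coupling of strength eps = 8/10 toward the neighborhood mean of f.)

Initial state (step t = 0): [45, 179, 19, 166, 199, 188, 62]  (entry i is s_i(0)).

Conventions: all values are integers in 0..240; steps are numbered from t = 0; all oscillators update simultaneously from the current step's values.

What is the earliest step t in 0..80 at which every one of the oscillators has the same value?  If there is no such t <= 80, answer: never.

Answer: never
Key observation: The state at step 36 reappears at step 48 — the system is in a cycle of period 12 from step 36 on.  No step 0..48 is synchronized, and the cycle repeats forever, so no step up to 80 (or ever) has all oscillators equal.

Derivation:
t=0: [45, 179, 19, 166, 199, 188, 62]  (not all equal)
t=1: [103, 114, 85, 114, 77, 110, 69]  (not all equal)
t=2: [210, 209, 143, 214, 146, 207, 149]  (not all equal)
t=3: [60, 54, 178, 58, 179, 55, 180]  (not all equal)
t=4: [106, 110, 115, 105, 116, 110, 116]  (not all equal)
t=5: [208, 202, 220, 208, 220, 202, 220]  (not all equal)
t=6: [69, 63, 38, 69, 38, 63, 38]  (not all equal)
t=7: [122, 128, 72, 122, 72, 128, 72]  (not all equal)
t=8: [216, 222, 137, 216, 137, 222, 137]  (not all equal)
t=9: [36, 42, 196, 36, 196, 42, 196]  (not all equal)
t=10: [77, 70, 84, 77, 84, 70, 84]  (not all equal)
t=11: [135, 144, 160, 135, 160, 144, 160]  (not all equal)
t=12: [186, 196, 153, 186, 153, 196, 153]  (not all equal)
t=13: [87, 99, 166, 87, 166, 99, 166]  (not all equal)
t=14: [184, 170, 141, 184, 141, 170, 141]  (not all equal)
t=15: [127, 112, 189, 127, 189, 112, 189]  (not all equal)
t=16: [214, 215, 97, 214, 97, 215, 97]  (not all equal)
t=17: [47, 48, 185, 47, 185, 48, 185]  (not all equal)
t=18: [90, 89, 105, 90, 105, 89, 105]  (not all equal)
t=19: [170, 171, 200, 170, 200, 171, 200]  (not all equal)
t=20: [131, 132, 76, 131, 76, 132, 76]  (not all equal)
t=21: [206, 207, 145, 206, 145, 207, 145]  (not all equal)
t=22: [63, 64, 181, 63, 181, 64, 181]  (not all equal)
t=23: [121, 120, 112, 121, 112, 120, 112]  (not all equal)
t=24: [228, 227, 214, 228, 214, 227, 214]  (not all equal)
t=25: [23, 22, 49, 23, 49, 22, 49]  (not all equal)
t=26: [42, 42, 93, 42, 93, 42, 93]  (not all equal)
t=27: [80, 80, 177, 80, 177, 80, 177]  (not all equal)
t=28: [153, 153, 120, 153, 120, 153, 120]  (not all equal)
t=29: [166, 166, 229, 166, 229, 166, 229]  (not all equal)
t=30: [141, 141, 21, 141, 21, 141, 21]  (not all equal)
t=31: [189, 189, 40, 189, 40, 189, 40]  (not all equal)
t=32: [97, 97, 76, 97, 76, 97, 76]  (not all equal)
t=33: [185, 185, 145, 185, 145, 185, 145]  (not all equal)
t=34: [105, 105, 181, 105, 181, 105, 181]  (not all equal)
t=35: [200, 200, 112, 200, 112, 200, 112]  (not all equal)
t=36: [76, 76, 214, 76, 214, 76, 214]  (not all equal)
t=37: [145, 145, 49, 145, 49, 145, 49]  (not all equal)
t=38: [181, 181, 93, 181, 93, 181, 93]  (not all equal)
t=39: [112, 112, 177, 112, 177, 112, 177]  (not all equal)
t=40: [214, 214, 120, 214, 120, 214, 120]  (not all equal)
t=41: [49, 49, 229, 49, 229, 49, 229]  (not all equal)
t=42: [93, 93, 21, 93, 21, 93, 21]  (not all equal)
t=43: [177, 177, 40, 177, 40, 177, 40]  (not all equal)
t=44: [120, 120, 76, 120, 76, 120, 76]  (not all equal)
t=45: [229, 229, 145, 229, 145, 229, 145]  (not all equal)
t=46: [21, 21, 181, 21, 181, 21, 181]  (not all equal)
t=47: [40, 40, 112, 40, 112, 40, 112]  (not all equal)
t=48: [76, 76, 214, 76, 214, 76, 214]  (not all equal)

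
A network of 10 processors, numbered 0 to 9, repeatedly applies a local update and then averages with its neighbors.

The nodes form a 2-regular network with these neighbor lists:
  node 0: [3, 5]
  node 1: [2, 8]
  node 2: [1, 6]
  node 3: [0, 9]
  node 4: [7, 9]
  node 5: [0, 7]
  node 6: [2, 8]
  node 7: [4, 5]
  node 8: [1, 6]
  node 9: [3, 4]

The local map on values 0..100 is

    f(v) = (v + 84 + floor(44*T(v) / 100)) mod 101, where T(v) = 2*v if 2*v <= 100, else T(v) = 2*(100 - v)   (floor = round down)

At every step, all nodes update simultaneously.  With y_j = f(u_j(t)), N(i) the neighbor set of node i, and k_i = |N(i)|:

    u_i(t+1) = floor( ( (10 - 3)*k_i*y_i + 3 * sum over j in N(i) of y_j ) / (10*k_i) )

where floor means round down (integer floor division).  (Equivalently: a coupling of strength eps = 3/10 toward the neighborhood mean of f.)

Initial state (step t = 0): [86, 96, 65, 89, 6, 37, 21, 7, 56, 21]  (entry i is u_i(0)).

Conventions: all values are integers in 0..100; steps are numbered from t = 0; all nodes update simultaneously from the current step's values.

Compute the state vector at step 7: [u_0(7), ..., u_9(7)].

Answer: [80, 80, 80, 80, 80, 80, 80, 80, 80, 80]

Derivation:
t=0: [86, 96, 65, 89, 6, 37, 21, 7, 56, 21]
t=1: [76, 80, 70, 72, 84, 63, 38, 89, 69, 41]
t=2: [79, 79, 75, 76, 77, 78, 61, 80, 75, 66]
t=3: [80, 80, 79, 79, 79, 80, 78, 80, 79, 78]
t=4: [80, 80, 80, 80, 80, 80, 80, 80, 80, 80]
t=5: [80, 80, 80, 80, 80, 80, 80, 80, 80, 80]
t=6: [80, 80, 80, 80, 80, 80, 80, 80, 80, 80]
t=7: [80, 80, 80, 80, 80, 80, 80, 80, 80, 80]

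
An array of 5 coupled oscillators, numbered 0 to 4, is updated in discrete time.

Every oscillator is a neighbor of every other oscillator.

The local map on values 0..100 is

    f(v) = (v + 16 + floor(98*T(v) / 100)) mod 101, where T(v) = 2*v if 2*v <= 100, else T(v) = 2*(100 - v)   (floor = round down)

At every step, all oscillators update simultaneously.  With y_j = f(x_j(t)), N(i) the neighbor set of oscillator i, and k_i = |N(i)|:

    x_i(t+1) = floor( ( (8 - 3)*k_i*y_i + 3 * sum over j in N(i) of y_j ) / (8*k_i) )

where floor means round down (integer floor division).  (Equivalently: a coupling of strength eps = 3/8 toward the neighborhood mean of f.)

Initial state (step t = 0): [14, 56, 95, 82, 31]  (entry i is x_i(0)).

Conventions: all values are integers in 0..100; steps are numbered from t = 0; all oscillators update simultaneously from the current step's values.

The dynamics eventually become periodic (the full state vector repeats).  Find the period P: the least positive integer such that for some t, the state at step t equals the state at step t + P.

Answer: 2
Key observation: The state at step 10, [57, 57, 57, 57, 57], reappears at step 12 — and no state repeats earlier — so the cycle the system enters has period 2.

Derivation:
t=0: [14, 56, 95, 82, 31]
t=1: [46, 46, 26, 33, 19]
t=2: [53, 53, 74, 32, 64]
t=3: [52, 52, 41, 25, 46]
t=4: [60, 60, 47, 75, 55]
t=5: [52, 52, 52, 44, 54]
t=6: [59, 59, 59, 50, 58]
t=7: [54, 54, 54, 59, 55]
t=8: [58, 58, 58, 55, 57]
t=9: [55, 55, 55, 56, 55]
t=10: [57, 57, 57, 57, 57]
t=11: [56, 56, 56, 56, 56]
t=12: [57, 57, 57, 57, 57]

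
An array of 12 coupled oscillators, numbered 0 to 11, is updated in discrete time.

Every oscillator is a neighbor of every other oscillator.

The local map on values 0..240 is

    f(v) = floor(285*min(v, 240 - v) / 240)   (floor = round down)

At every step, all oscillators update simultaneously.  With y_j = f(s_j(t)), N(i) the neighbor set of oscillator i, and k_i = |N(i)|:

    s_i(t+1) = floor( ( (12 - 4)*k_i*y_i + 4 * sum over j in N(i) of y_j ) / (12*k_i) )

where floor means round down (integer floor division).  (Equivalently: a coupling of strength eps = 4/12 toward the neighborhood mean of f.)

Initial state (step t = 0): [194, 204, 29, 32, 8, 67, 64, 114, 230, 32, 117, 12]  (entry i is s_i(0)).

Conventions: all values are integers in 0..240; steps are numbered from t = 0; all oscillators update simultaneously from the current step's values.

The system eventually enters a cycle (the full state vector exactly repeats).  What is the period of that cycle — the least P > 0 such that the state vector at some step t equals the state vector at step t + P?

Simulating step by step:
t=0: [194, 204, 29, 32, 8, 67, 64, 114, 230, 32, 117, 12]
t=1: [54, 46, 41, 44, 25, 70, 68, 106, 27, 44, 108, 29]
t=2: [64, 58, 54, 56, 42, 76, 74, 103, 44, 56, 105, 45]
t=3: [76, 71, 68, 69, 58, 85, 83, 105, 60, 69, 106, 61]
t=4: [89, 86, 83, 84, 75, 96, 94, 111, 77, 84, 112, 78]
t=5: [105, 103, 100, 101, 94, 110, 108, 121, 96, 101, 122, 96]
t=6: [123, 122, 119, 120, 115, 127, 126, 134, 117, 120, 133, 117]
t=7: [137, 138, 139, 139, 136, 134, 135, 129, 137, 139, 130, 137]
t=8: [122, 121, 120, 120, 123, 124, 123, 128, 122, 120, 127, 122]
t=9: [139, 140, 140, 140, 138, 137, 138, 135, 139, 140, 135, 139]
t=10: [119, 118, 118, 118, 120, 121, 120, 122, 119, 118, 122, 119]
t=11: [140, 140, 140, 140, 141, 140, 141, 140, 140, 140, 140, 140]
t=12: [117, 117, 117, 117, 117, 117, 117, 117, 117, 117, 117, 117]
t=13: [138, 138, 138, 138, 138, 138, 138, 138, 138, 138, 138, 138]
t=14: [121, 121, 121, 121, 121, 121, 121, 121, 121, 121, 121, 121]
t=15: [141, 141, 141, 141, 141, 141, 141, 141, 141, 141, 141, 141]
t=16: [117, 117, 117, 117, 117, 117, 117, 117, 117, 117, 117, 117]

Answer: 4
Key observation: The state at step 12, [117, 117, 117, 117, 117, 117, 117, 117, 117, 117, 117, 117], reappears at step 16 — and no state repeats earlier — so the cycle the system enters has period 4.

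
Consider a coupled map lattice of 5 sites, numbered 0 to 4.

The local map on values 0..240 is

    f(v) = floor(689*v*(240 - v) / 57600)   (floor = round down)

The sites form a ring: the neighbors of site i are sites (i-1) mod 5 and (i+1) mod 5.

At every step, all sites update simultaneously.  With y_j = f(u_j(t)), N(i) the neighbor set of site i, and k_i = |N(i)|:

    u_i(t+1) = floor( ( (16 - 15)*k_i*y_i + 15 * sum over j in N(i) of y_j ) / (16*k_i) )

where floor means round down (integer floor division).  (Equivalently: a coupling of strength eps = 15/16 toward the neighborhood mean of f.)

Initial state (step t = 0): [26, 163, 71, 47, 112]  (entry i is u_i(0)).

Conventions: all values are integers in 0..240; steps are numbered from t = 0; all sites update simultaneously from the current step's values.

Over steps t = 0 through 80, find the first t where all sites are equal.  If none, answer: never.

Answer: 6
Key observation: Synchronization is absorbing here: once all sites are equal they stay equal, and step 6 is the first all-equal step.

Derivation:
t=0: [26, 163, 71, 47, 112]  (not all equal)
t=1: [154, 107, 129, 153, 92]  (not all equal)
t=2: [165, 164, 164, 166, 158]  (not all equal)
t=3: [151, 148, 147, 151, 147]  (not all equal)
t=4: [162, 161, 161, 162, 160]  (not all equal)
t=5: [152, 151, 151, 152, 151]  (not all equal)
t=6: [160, 160, 160, 160, 160]  (all equal)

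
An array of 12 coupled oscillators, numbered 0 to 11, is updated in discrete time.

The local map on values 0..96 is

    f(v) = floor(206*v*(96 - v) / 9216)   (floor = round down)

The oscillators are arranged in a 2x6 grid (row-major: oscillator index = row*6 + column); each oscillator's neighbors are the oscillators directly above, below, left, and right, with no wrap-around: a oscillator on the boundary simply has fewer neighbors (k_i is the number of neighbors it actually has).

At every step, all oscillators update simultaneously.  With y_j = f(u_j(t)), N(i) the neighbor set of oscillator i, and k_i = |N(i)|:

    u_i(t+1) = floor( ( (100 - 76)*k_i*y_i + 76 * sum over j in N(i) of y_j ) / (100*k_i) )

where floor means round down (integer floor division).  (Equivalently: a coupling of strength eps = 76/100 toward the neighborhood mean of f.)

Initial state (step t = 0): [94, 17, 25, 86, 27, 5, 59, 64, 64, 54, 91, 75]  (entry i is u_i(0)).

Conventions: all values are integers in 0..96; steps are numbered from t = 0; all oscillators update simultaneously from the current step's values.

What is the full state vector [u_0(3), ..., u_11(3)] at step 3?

Simulating step by step:
t=0: [94, 17, 25, 86, 27, 5, 59, 64, 64, 54, 91, 75]
t=1: [30, 29, 33, 37, 19, 31, 30, 41, 44, 30, 34, 16]
t=2: [43, 45, 47, 42, 43, 33, 46, 46, 47, 47, 37, 41]
t=3: [50, 50, 50, 50, 48, 49, 50, 51, 51, 49, 49, 47]

Answer: [50, 50, 50, 50, 48, 49, 50, 51, 51, 49, 49, 47]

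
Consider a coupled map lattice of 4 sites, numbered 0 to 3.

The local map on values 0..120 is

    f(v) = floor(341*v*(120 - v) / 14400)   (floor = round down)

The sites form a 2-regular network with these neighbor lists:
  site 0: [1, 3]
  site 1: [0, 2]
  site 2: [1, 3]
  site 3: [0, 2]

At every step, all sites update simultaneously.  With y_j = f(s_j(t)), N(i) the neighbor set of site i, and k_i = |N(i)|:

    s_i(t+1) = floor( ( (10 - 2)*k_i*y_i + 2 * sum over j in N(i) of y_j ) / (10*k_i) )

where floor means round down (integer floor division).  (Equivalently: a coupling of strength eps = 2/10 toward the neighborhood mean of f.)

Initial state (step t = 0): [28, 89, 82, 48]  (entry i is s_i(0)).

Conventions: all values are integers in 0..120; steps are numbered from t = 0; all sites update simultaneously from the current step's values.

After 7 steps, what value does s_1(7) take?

Answer: s_1(7) = 76

Derivation:
t=0: [28, 89, 82, 48]
t=1: [63, 65, 73, 78]
t=2: [84, 83, 80, 78]
t=3: [71, 72, 74, 76]
t=4: [81, 81, 80, 79]
t=5: [74, 74, 75, 75]
t=6: [79, 79, 79, 79]
t=7: [76, 76, 76, 76]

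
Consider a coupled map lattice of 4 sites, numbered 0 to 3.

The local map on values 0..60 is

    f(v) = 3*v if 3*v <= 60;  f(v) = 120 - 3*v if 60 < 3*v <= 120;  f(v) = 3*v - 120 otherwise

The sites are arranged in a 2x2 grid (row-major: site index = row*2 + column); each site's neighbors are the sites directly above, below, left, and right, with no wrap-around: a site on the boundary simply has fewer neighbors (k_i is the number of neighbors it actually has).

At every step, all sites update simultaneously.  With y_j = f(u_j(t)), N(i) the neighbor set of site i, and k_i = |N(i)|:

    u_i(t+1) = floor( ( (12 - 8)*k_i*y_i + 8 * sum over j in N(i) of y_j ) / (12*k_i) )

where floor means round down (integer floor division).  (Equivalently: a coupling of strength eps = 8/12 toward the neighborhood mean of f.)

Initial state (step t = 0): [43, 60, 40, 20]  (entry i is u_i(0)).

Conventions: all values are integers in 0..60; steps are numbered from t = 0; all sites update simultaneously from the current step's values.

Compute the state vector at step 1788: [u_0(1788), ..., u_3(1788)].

Answer: [25, 20, 28, 20]
Key observation: The state at step 4, [25, 20, 28, 20], reappears at step 12: the system is in a cycle of period 8 from step 4 on.  Therefore the state at step 1788 equals the state at step 4 + ((1788 - 4) mod 8) = 4, which is [25, 20, 28, 20].

Derivation:
t=0: [43, 60, 40, 20]
t=1: [23, 43, 23, 40]
t=2: [37, 20, 34, 20]
t=3: [29, 43, 29, 46]
t=4: [25, 20, 28, 20]
t=5: [47, 55, 47, 52]
t=6: [29, 34, 26, 34]
t=7: [31, 23, 31, 26]
t=8: [35, 40, 32, 40]
t=9: [13, 5, 13, 8]
t=10: [31, 26, 34, 26]
t=11: [29, 37, 29, 34]
t=12: [25, 20, 28, 20]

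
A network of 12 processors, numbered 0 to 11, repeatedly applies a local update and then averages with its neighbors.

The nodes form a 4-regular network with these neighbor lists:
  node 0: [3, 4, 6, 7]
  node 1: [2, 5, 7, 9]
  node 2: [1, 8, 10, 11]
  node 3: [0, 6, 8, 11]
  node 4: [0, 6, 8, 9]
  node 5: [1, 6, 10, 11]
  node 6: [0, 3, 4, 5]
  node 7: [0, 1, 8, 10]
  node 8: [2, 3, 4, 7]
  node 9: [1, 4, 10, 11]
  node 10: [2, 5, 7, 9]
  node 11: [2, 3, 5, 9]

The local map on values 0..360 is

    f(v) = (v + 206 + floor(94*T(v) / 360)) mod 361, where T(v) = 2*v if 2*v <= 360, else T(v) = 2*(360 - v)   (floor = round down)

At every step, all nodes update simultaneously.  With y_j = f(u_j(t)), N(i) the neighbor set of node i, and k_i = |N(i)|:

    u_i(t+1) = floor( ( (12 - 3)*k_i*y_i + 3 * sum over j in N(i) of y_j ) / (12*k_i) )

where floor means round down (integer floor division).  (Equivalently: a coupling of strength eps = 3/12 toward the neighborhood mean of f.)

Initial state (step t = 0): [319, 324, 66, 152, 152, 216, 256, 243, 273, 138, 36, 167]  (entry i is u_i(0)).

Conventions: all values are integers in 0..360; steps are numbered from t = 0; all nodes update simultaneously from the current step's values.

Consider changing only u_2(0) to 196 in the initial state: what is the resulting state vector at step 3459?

Answer: [151, 151, 151, 151, 151, 151, 151, 151, 151, 151, 151, 151]
Key observation: The state at step 39, [184, 184, 184, 184, 184, 184, 184, 184, 184, 184, 184, 184], reappears at step 46: the system is in a cycle of period 7 from step 39 on.  Therefore the state at step 3459 equals the state at step 39 + ((3459 - 39) mod 7) = 43, which is [151, 151, 151, 151, 151, 151, 151, 151, 151, 151, 151, 151].

Derivation:
t=0: [319, 324, 196, 152, 152, 216, 256, 243, 273, 138, 36, 167]
t=1: [167, 169, 138, 94, 91, 145, 145, 161, 148, 80, 224, 98]
t=2: [127, 110, 82, 298, 293, 90, 102, 93, 104, 304, 138, 316]
t=3: [71, 83, 263, 145, 142, 272, 45, 267, 66, 159, 116, 201]
t=4: [270, 284, 167, 112, 107, 168, 243, 180, 257, 99, 51, 126]
t=5: [139, 168, 114, 42, 56, 114, 129, 137, 131, 297, 254, 62]
t=6: [82, 91, 50, 229, 237, 50, 70, 61, 72, 183, 131, 254]
t=7: [303, 319, 265, 175, 176, 264, 290, 288, 290, 133, 94, 167]
t=8: [168, 172, 169, 121, 119, 169, 163, 182, 162, 81, 295, 104]
t=9: [91, 120, 99, 39, 57, 99, 85, 118, 85, 266, 170, 37]
t=10: [315, 76, 312, 278, 292, 312, 329, 68, 309, 162, 133, 267]
t=11: [189, 288, 180, 168, 169, 181, 186, 277, 186, 112, 83, 158]
t=12: [122, 153, 133, 103, 100, 133, 118, 170, 121, 54, 275, 85]
t=13: [52, 88, 73, 26, 291, 72, 45, 96, 53, 274, 153, 275]
t=14: [278, 325, 291, 246, 192, 289, 269, 325, 282, 169, 129, 188]
t=15: [162, 180, 161, 150, 130, 160, 158, 176, 164, 106, 70, 128]
t=16: [87, 107, 102, 74, 48, 100, 82, 122, 90, 36, 252, 45]
t=17: [313, 45, 48, 318, 288, 316, 328, 75, 296, 239, 155, 264]
t=18: [190, 263, 252, 182, 170, 181, 186, 284, 190, 152, 118, 168]
t=19: [124, 150, 140, 118, 104, 114, 119, 152, 126, 81, 50, 104]
t=20: [32, 84, 68, 24, 28, 37, 24, 83, 37, 269, 241, 29]
t=21: [257, 316, 293, 244, 243, 257, 244, 311, 267, 181, 177, 248]
t=22: [155, 176, 167, 150, 148, 153, 149, 174, 160, 126, 124, 150]
t=23: [80, 104, 93, 74, 69, 75, 72, 101, 87, 45, 44, 72]
t=24: [326, 83, 318, 319, 311, 296, 316, 328, 336, 261, 285, 314]
t=25: [187, 293, 192, 185, 180, 184, 182, 196, 190, 171, 170, 181]
t=26: [121, 158, 125, 120, 118, 122, 119, 127, 122, 110, 106, 118]
t=27: [28, 70, 35, 27, 24, 31, 26, 37, 30, 17, 11, 24]
t=28: [248, 296, 258, 246, 242, 253, 245, 261, 251, 236, 229, 243]
t=29: [151, 168, 155, 150, 148, 153, 150, 156, 152, 147, 144, 149]
t=30: [74, 94, 79, 73, 70, 77, 73, 81, 76, 70, 67, 71]
t=31: [318, 342, 325, 317, 313, 322, 317, 327, 321, 314, 310, 315]
t=32: [184, 193, 187, 184, 182, 186, 184, 188, 185, 183, 182, 183]
t=33: [120, 124, 121, 120, 119, 121, 120, 121, 120, 120, 119, 120]
t=34: [27, 31, 28, 27, 26, 28, 27, 28, 27, 27, 26, 27]
t=35: [246, 251, 248, 247, 245, 248, 246, 248, 247, 247, 245, 247]
t=36: [150, 151, 151, 150, 150, 150, 150, 150, 150, 150, 150, 151]
t=37: [73, 73, 73, 73, 73, 73, 73, 73, 73, 73, 73, 73]
t=38: [317, 317, 317, 317, 317, 317, 317, 317, 317, 317, 317, 317]
t=39: [184, 184, 184, 184, 184, 184, 184, 184, 184, 184, 184, 184]
t=40: [120, 120, 120, 120, 120, 120, 120, 120, 120, 120, 120, 120]
t=41: [27, 27, 27, 27, 27, 27, 27, 27, 27, 27, 27, 27]
t=42: [247, 247, 247, 247, 247, 247, 247, 247, 247, 247, 247, 247]
t=43: [151, 151, 151, 151, 151, 151, 151, 151, 151, 151, 151, 151]
t=44: [74, 74, 74, 74, 74, 74, 74, 74, 74, 74, 74, 74]
t=45: [318, 318, 318, 318, 318, 318, 318, 318, 318, 318, 318, 318]
t=46: [184, 184, 184, 184, 184, 184, 184, 184, 184, 184, 184, 184]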